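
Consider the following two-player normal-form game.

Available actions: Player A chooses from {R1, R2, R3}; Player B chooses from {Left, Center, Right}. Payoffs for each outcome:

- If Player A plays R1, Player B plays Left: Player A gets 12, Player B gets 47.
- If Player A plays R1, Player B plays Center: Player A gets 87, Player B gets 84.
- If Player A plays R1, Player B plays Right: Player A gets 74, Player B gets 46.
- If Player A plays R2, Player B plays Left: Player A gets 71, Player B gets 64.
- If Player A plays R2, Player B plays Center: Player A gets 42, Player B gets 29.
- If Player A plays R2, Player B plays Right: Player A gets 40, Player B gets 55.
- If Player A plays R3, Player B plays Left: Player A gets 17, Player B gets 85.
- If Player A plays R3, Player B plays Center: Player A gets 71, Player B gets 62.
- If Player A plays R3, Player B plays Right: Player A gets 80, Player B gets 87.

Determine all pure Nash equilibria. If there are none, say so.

For each player, find the best response to each opponent profile; mutual best responses are the pure NE.
Player A against Left: payoffs 12, 71, 17 → best response R2.
Player A against Center: payoffs 87, 42, 71 → best response R1.
Player A against Right: payoffs 74, 40, 80 → best response R3.
Player B against R1: payoffs 47, 84, 46 → best response Center.
Player B against R2: payoffs 64, 29, 55 → best response Left.
Player B against R3: payoffs 85, 62, 87 → best response Right.
Mutual best responses: (R1, Center); (R2, Left); (R3, Right).

(R1, Center), (R2, Left), (R3, Right)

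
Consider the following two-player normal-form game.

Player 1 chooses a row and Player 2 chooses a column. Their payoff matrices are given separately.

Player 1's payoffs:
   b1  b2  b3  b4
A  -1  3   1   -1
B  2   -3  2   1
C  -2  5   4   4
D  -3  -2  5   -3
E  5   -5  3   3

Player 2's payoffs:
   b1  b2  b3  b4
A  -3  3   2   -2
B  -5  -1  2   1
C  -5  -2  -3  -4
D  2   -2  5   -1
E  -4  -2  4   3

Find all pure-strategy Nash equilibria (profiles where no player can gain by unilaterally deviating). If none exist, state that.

The pure Nash equilibria are (C, b2); (D, b3).

(A, b1): Player 1 can switch to B (-1 → 2). Not NE.
(A, b2): Player 1 can switch to C (3 → 5). Not NE.
(A, b3): Player 1 can switch to B (1 → 2). Not NE.
(A, b4): Player 1 can switch to B (-1 → 1). Not NE.
(B, b1): Player 1 can switch to E (2 → 5). Not NE.
(B, b2): Player 1 can switch to A (-3 → 3). Not NE.
(B, b3): Player 1 can switch to C (2 → 4). Not NE.
(B, b4): Player 1 can switch to C (1 → 4). Not NE.
(C, b1): Player 1 can switch to A (-2 → -1). Not NE.
(C, b2): Player 1 gets 5, best alternative 3; Player 2 gets -2, best alternative -3. No profitable deviation — NE.
(C, b3): Player 1 can switch to D (4 → 5). Not NE.
(C, b4): Player 2 can switch to b2 (-4 → -2). Not NE.
(D, b1): Player 1 can switch to A (-3 → -1). Not NE.
(D, b3): Player 1 gets 5, best alternative 4; Player 2 gets 5, best alternative 2. No profitable deviation — NE.
(The remaining 6 profiles each have a profitable deviation by the same check.)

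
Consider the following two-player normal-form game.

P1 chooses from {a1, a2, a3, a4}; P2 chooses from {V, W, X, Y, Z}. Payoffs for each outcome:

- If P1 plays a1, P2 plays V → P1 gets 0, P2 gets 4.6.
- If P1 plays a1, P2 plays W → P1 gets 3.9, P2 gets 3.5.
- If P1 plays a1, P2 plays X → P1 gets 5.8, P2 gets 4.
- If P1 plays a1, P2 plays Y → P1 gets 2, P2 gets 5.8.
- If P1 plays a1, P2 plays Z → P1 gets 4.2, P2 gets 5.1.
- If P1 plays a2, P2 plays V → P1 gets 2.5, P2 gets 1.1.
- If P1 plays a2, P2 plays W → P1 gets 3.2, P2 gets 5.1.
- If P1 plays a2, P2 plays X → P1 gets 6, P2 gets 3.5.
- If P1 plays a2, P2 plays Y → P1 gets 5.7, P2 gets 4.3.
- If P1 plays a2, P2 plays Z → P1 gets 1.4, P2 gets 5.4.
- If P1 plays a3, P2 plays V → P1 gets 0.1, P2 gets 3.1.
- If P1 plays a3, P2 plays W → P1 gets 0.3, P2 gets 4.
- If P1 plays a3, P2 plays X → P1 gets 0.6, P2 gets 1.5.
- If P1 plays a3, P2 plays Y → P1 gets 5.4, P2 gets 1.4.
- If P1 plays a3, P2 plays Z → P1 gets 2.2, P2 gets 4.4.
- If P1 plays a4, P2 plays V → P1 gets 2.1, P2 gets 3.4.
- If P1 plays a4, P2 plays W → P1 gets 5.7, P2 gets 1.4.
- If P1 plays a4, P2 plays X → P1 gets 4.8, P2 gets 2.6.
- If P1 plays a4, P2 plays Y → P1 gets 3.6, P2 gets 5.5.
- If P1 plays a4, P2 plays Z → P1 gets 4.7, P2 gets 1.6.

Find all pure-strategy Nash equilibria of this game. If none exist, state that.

none

For each player, find the best response to each opponent profile; mutual best responses are the pure NE.
P1 against V: payoffs 0, 2.5, 0.1, 2.1 → best response a2.
P1 against W: payoffs 3.9, 3.2, 0.3, 5.7 → best response a4.
P1 against X: payoffs 5.8, 6, 0.6, 4.8 → best response a2.
P1 against Y: payoffs 2, 5.7, 5.4, 3.6 → best response a2.
P1 against Z: payoffs 4.2, 1.4, 2.2, 4.7 → best response a4.
P2 against a1: payoffs 4.6, 3.5, 4, 5.8, 5.1 → best response Y.
P2 against a2: payoffs 1.1, 5.1, 3.5, 4.3, 5.4 → best response Z.
P2 against a3: payoffs 3.1, 4, 1.5, 1.4, 4.4 → best response Z.
P2 against a4: payoffs 3.4, 1.4, 2.6, 5.5, 1.6 → best response Y.
No profile is a mutual best response for all players.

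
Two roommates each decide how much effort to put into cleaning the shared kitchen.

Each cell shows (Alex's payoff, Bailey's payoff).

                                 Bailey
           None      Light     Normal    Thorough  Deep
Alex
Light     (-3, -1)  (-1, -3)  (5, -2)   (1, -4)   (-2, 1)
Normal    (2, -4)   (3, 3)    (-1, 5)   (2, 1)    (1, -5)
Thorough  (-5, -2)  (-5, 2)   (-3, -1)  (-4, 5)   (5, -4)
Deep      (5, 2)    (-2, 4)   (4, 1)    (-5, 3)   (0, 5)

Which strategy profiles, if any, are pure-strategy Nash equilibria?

(Light, None): Alex can switch to Normal (-3 → 2). Not NE.
(Light, Light): Alex can switch to Normal (-1 → 3). Not NE.
(Light, Normal): Bailey can switch to None (-2 → -1). Not NE.
(Light, Thorough): Alex can switch to Normal (1 → 2). Not NE.
(Light, Deep): Alex can switch to Normal (-2 → 1). Not NE.
(Normal, None): Alex can switch to Deep (2 → 5). Not NE.
(Normal, Light): Bailey can switch to Normal (3 → 5). Not NE.
(Normal, Normal): Alex can switch to Light (-1 → 5). Not NE.
(Normal, Thorough): Bailey can switch to Light (1 → 3). Not NE.
(Normal, Deep): Alex can switch to Thorough (1 → 5). Not NE.
(The remaining 10 profiles each have a profitable deviation by the same check.)

This game has no pure Nash equilibrium.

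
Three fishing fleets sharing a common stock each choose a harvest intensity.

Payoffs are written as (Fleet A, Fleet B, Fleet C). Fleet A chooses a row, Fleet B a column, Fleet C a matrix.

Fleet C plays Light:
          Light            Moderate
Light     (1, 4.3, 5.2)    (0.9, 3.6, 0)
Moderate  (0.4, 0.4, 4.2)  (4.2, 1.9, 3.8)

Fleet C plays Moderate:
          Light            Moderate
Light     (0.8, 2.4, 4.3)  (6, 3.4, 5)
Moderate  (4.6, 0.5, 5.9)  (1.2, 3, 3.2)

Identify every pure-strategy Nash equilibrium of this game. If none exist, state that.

The pure Nash equilibria are (Light, Light, Light) and (Light, Moderate, Moderate) and (Moderate, Moderate, Light).

Check each profile: it is a Nash equilibrium iff no player can strictly gain by switching unilaterally.
(Light, Light, Light): Fleet A gets 1, best alternative 0.4; Fleet B gets 4.3, best alternative 3.6; Fleet C gets 5.2, best alternative 4.3. No profitable deviation — NE.
(Light, Light, Moderate): Fleet A can switch to Moderate (0.8 → 4.6). Not NE.
(Light, Moderate, Light): Fleet A can switch to Moderate (0.9 → 4.2). Not NE.
(Light, Moderate, Moderate): Fleet A gets 6, best alternative 1.2; Fleet B gets 3.4, best alternative 2.4; Fleet C gets 5, best alternative 0. No profitable deviation — NE.
(Moderate, Light, Light): Fleet A can switch to Light (0.4 → 1). Not NE.
(Moderate, Light, Moderate): Fleet B can switch to Moderate (0.5 → 3). Not NE.
(Moderate, Moderate, Light): Fleet A gets 4.2, best alternative 0.9; Fleet B gets 1.9, best alternative 0.4; Fleet C gets 3.8, best alternative 3.2. No profitable deviation — NE.
(Moderate, Moderate, Moderate): Fleet A can switch to Light (1.2 → 6). Not NE.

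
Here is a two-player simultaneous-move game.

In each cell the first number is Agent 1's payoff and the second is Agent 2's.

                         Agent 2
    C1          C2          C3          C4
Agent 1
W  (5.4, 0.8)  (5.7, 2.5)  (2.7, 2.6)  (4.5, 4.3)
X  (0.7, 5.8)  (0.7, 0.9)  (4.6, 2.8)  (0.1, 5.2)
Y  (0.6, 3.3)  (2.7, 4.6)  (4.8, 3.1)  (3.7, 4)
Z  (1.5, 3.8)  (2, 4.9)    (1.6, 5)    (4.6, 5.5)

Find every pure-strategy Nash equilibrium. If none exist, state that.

Agent 1 against C1: payoffs 5.4, 0.7, 0.6, 1.5 → best response W.
Agent 1 against C2: payoffs 5.7, 0.7, 2.7, 2 → best response W.
Agent 1 against C3: payoffs 2.7, 4.6, 4.8, 1.6 → best response Y.
Agent 1 against C4: payoffs 4.5, 0.1, 3.7, 4.6 → best response Z.
Agent 2 against W: payoffs 0.8, 2.5, 2.6, 4.3 → best response C4.
Agent 2 against X: payoffs 5.8, 0.9, 2.8, 5.2 → best response C1.
Agent 2 against Y: payoffs 3.3, 4.6, 3.1, 4 → best response C2.
Agent 2 against Z: payoffs 3.8, 4.9, 5, 5.5 → best response C4.
Mutual best responses: (Z, C4).

Pure NE: (Z, C4)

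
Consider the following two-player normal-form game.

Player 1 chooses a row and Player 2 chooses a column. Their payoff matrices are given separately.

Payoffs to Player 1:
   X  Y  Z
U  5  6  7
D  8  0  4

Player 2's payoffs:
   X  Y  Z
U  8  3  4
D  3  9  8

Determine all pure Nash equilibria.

(U, X): Player 1 can switch to D (5 → 8). Not NE.
(U, Y): Player 2 can switch to X (3 → 8). Not NE.
(U, Z): Player 2 can switch to X (4 → 8). Not NE.
(D, X): Player 2 can switch to Y (3 → 9). Not NE.
(D, Y): Player 1 can switch to U (0 → 6). Not NE.
(D, Z): Player 1 can switch to U (4 → 7). Not NE.

This game has no pure Nash equilibrium.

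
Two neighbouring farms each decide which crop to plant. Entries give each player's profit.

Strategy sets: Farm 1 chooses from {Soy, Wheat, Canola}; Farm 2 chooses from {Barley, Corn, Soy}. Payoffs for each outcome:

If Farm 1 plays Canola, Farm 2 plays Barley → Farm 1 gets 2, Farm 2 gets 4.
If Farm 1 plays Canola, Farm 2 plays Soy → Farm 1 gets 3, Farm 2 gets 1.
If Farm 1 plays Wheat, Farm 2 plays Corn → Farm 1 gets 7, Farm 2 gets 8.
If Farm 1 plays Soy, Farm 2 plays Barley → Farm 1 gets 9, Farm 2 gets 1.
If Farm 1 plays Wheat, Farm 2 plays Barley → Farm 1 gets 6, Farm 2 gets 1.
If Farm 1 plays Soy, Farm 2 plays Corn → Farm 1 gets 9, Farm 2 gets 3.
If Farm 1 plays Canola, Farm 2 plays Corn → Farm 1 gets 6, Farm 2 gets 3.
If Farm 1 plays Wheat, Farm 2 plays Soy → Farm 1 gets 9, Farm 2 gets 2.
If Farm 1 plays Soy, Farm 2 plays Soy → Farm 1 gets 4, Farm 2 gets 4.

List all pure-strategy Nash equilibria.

No pure-strategy Nash equilibrium.

(Soy, Barley): Farm 2 can switch to Corn (1 → 3). Not NE.
(Soy, Corn): Farm 2 can switch to Soy (3 → 4). Not NE.
(Soy, Soy): Farm 1 can switch to Wheat (4 → 9). Not NE.
(Wheat, Barley): Farm 1 can switch to Soy (6 → 9). Not NE.
(Wheat, Corn): Farm 1 can switch to Soy (7 → 9). Not NE.
(Wheat, Soy): Farm 2 can switch to Corn (2 → 8). Not NE.
(Canola, Barley): Farm 1 can switch to Soy (2 → 9). Not NE.
(Canola, Corn): Farm 1 can switch to Soy (6 → 9). Not NE.
(Canola, Soy): Farm 1 can switch to Soy (3 → 4). Not NE.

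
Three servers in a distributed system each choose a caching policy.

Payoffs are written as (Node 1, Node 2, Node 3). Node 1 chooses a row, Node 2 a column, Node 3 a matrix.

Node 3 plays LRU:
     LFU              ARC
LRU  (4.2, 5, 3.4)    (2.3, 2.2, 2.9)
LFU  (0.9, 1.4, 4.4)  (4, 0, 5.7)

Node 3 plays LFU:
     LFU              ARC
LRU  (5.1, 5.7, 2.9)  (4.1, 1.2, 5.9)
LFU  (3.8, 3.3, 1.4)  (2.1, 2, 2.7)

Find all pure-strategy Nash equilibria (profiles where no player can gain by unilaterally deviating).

Pure NE: (LRU, LFU, LRU)

For each player, find the best response to each opponent profile; mutual best responses are the pure NE.
Node 1 against (LFU, LRU): payoffs 4.2, 0.9 → best response LRU.
Node 1 against (LFU, LFU): payoffs 5.1, 3.8 → best response LRU.
Node 1 against (ARC, LRU): payoffs 2.3, 4 → best response LFU.
Node 1 against (ARC, LFU): payoffs 4.1, 2.1 → best response LRU.
Node 2 against (LRU, LRU): payoffs 5, 2.2 → best response LFU.
Node 2 against (LRU, LFU): payoffs 5.7, 1.2 → best response LFU.
Node 2 against (LFU, LRU): payoffs 1.4, 0 → best response LFU.
Node 2 against (LFU, LFU): payoffs 3.3, 2 → best response LFU.
Node 3 against (LRU, LFU): payoffs 3.4, 2.9 → best response LRU.
Node 3 against (LRU, ARC): payoffs 2.9, 5.9 → best response LFU.
Node 3 against (LFU, LFU): payoffs 4.4, 1.4 → best response LRU.
Node 3 against (LFU, ARC): payoffs 5.7, 2.7 → best response LRU.
Mutual best responses: (LRU, LFU, LRU).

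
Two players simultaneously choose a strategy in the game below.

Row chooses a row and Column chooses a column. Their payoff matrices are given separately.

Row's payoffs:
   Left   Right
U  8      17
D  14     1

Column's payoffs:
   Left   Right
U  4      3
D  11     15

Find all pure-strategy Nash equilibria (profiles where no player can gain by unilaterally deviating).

This game has no pure Nash equilibrium.

(U, Left): Row can switch to D (8 → 14). Not NE.
(U, Right): Column can switch to Left (3 → 4). Not NE.
(D, Left): Column can switch to Right (11 → 15). Not NE.
(D, Right): Row can switch to U (1 → 17). Not NE.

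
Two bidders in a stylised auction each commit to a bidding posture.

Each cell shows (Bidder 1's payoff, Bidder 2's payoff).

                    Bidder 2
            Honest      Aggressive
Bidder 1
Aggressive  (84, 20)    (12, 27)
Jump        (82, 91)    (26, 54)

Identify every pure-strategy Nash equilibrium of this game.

For each player, find the best response to each opponent profile; mutual best responses are the pure NE.
Bidder 1 against Honest: payoffs 84, 82 → best response Aggressive.
Bidder 1 against Aggressive: payoffs 12, 26 → best response Jump.
Bidder 2 against Aggressive: payoffs 20, 27 → best response Aggressive.
Bidder 2 against Jump: payoffs 91, 54 → best response Honest.
No profile is a mutual best response for all players.

No pure-strategy Nash equilibrium.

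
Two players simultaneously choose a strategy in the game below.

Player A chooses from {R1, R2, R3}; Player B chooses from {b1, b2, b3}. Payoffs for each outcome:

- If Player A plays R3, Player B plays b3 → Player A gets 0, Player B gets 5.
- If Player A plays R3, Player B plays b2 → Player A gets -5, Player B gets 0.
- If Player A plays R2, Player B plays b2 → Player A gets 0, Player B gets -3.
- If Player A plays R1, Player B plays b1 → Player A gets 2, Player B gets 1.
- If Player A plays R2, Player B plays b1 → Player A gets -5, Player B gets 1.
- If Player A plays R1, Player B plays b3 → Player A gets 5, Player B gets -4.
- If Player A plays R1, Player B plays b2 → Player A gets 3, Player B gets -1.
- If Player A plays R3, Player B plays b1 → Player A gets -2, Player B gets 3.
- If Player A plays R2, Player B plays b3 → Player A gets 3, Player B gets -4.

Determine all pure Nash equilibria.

The unique pure-strategy Nash equilibrium is (R1, b1).

For each strategy profile, look for a profitable unilateral deviation.
(R1, b1): Player A gets 2, best alternative -2; Player B gets 1, best alternative -1. No profitable deviation — NE.
(R1, b2): Player B can switch to b1 (-1 → 1). Not NE.
(R1, b3): Player B can switch to b1 (-4 → 1). Not NE.
(R2, b1): Player A can switch to R1 (-5 → 2). Not NE.
(R2, b2): Player A can switch to R1 (0 → 3). Not NE.
(R2, b3): Player A can switch to R1 (3 → 5). Not NE.
(R3, b1): Player A can switch to R1 (-2 → 2). Not NE.
(R3, b2): Player A can switch to R1 (-5 → 3). Not NE.
(R3, b3): Player A can switch to R1 (0 → 5). Not NE.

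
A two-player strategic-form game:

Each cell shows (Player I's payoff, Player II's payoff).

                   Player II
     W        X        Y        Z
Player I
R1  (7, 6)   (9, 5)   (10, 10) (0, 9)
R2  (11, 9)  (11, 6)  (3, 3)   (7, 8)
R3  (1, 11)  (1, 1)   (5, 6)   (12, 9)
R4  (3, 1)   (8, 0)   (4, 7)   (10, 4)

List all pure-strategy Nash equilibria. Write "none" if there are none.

For each player, find the best response to each opponent profile; mutual best responses are the pure NE.
Player I against W: payoffs 7, 11, 1, 3 → best response R2.
Player I against X: payoffs 9, 11, 1, 8 → best response R2.
Player I against Y: payoffs 10, 3, 5, 4 → best response R1.
Player I against Z: payoffs 0, 7, 12, 10 → best response R3.
Player II against R1: payoffs 6, 5, 10, 9 → best response Y.
Player II against R2: payoffs 9, 6, 3, 8 → best response W.
Player II against R3: payoffs 11, 1, 6, 9 → best response W.
Player II against R4: payoffs 1, 0, 7, 4 → best response Y.
Mutual best responses: (R1, Y); (R2, W).

(R1, Y) and (R2, W)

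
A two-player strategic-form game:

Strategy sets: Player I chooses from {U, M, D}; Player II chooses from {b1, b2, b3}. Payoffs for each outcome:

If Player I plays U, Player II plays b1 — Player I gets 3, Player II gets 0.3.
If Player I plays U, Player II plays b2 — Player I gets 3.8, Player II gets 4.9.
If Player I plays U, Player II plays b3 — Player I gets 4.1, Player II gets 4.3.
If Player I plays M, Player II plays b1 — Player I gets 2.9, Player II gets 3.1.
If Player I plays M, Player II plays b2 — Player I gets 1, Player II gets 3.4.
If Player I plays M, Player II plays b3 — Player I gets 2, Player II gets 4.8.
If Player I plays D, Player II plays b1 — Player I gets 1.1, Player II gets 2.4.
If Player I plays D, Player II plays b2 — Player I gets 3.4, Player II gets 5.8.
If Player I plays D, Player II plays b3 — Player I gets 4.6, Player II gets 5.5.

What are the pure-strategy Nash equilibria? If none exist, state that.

(U, b2)

(U, b1): Player II can switch to b2 (0.3 → 4.9). Not NE.
(U, b2): Player I gets 3.8, best alternative 3.4; Player II gets 4.9, best alternative 4.3. No profitable deviation — NE.
(U, b3): Player I can switch to D (4.1 → 4.6). Not NE.
(M, b1): Player I can switch to U (2.9 → 3). Not NE.
(M, b2): Player I can switch to U (1 → 3.8). Not NE.
(M, b3): Player I can switch to U (2 → 4.1). Not NE.
(D, b1): Player I can switch to U (1.1 → 3). Not NE.
(D, b2): Player I can switch to U (3.4 → 3.8). Not NE.
(D, b3): Player II can switch to b2 (5.5 → 5.8). Not NE.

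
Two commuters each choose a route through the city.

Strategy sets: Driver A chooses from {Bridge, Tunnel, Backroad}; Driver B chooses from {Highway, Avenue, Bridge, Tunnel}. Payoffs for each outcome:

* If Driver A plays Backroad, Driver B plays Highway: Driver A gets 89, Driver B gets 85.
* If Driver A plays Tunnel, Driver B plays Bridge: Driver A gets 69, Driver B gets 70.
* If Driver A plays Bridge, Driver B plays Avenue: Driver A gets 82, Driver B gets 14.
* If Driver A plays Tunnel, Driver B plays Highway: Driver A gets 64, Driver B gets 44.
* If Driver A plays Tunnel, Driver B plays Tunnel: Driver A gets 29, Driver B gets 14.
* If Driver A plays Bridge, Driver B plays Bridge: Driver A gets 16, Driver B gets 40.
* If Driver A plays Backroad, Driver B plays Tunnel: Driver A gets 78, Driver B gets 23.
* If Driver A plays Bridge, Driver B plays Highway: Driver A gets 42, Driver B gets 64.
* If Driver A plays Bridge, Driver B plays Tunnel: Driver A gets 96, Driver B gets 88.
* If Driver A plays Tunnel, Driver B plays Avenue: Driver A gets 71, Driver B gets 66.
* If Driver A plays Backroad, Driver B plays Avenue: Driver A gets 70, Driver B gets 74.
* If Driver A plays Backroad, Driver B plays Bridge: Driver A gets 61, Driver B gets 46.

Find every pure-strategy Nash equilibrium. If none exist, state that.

For each player, find the best response to each opponent profile; mutual best responses are the pure NE.
Driver A against Highway: payoffs 42, 64, 89 → best response Backroad.
Driver A against Avenue: payoffs 82, 71, 70 → best response Bridge.
Driver A against Bridge: payoffs 16, 69, 61 → best response Tunnel.
Driver A against Tunnel: payoffs 96, 29, 78 → best response Bridge.
Driver B against Bridge: payoffs 64, 14, 40, 88 → best response Tunnel.
Driver B against Tunnel: payoffs 44, 66, 70, 14 → best response Bridge.
Driver B against Backroad: payoffs 85, 74, 46, 23 → best response Highway.
Mutual best responses: (Bridge, Tunnel); (Tunnel, Bridge); (Backroad, Highway).

(Bridge, Tunnel), (Tunnel, Bridge), (Backroad, Highway)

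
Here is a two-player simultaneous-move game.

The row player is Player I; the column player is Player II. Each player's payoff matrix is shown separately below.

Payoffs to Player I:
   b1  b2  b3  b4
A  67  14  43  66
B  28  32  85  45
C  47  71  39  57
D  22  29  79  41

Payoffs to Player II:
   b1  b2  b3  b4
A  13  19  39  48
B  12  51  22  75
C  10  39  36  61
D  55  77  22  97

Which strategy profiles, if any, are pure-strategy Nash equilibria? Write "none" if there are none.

For each strategy profile, look for a profitable unilateral deviation.
(A, b1): Player II can switch to b2 (13 → 19). Not NE.
(A, b2): Player I can switch to B (14 → 32). Not NE.
(A, b3): Player I can switch to B (43 → 85). Not NE.
(A, b4): Player I gets 66, best alternative 57; Player II gets 48, best alternative 39. No profitable deviation — NE.
(B, b1): Player I can switch to A (28 → 67). Not NE.
(B, b2): Player I can switch to C (32 → 71). Not NE.
(B, b3): Player II can switch to b2 (22 → 51). Not NE.
(B, b4): Player I can switch to A (45 → 66). Not NE.
(C, b1): Player I can switch to A (47 → 67). Not NE.
(C, b2): Player II can switch to b4 (39 → 61). Not NE.
(C, b3): Player I can switch to A (39 → 43). Not NE.
(The remaining 5 profiles each have a profitable deviation by the same check.)

Pure NE: (A, b4)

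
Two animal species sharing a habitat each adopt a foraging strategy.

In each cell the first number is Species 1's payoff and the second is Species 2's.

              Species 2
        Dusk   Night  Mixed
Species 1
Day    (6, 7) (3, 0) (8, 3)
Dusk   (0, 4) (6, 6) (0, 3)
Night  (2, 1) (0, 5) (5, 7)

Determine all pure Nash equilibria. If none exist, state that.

(Day, Dusk) and (Dusk, Night)

Species 1 against Dusk: payoffs 6, 0, 2 → best response Day.
Species 1 against Night: payoffs 3, 6, 0 → best response Dusk.
Species 1 against Mixed: payoffs 8, 0, 5 → best response Day.
Species 2 against Day: payoffs 7, 0, 3 → best response Dusk.
Species 2 against Dusk: payoffs 4, 6, 3 → best response Night.
Species 2 against Night: payoffs 1, 5, 7 → best response Mixed.
Mutual best responses: (Day, Dusk); (Dusk, Night).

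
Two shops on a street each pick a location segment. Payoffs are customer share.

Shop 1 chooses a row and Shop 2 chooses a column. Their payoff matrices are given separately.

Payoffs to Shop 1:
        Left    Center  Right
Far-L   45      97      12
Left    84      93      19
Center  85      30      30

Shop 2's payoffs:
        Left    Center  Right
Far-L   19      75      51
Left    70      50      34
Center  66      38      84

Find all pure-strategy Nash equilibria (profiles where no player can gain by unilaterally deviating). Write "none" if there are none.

(Far-L, Center) and (Center, Right)

Check each profile: it is a Nash equilibrium iff no player can strictly gain by switching unilaterally.
(Far-L, Left): Shop 1 can switch to Left (45 → 84). Not NE.
(Far-L, Center): Shop 1 gets 97, best alternative 93; Shop 2 gets 75, best alternative 51. No profitable deviation — NE.
(Far-L, Right): Shop 1 can switch to Left (12 → 19). Not NE.
(Left, Left): Shop 1 can switch to Center (84 → 85). Not NE.
(Left, Center): Shop 1 can switch to Far-L (93 → 97). Not NE.
(Left, Right): Shop 1 can switch to Center (19 → 30). Not NE.
(Center, Left): Shop 2 can switch to Right (66 → 84). Not NE.
(Center, Center): Shop 1 can switch to Far-L (30 → 97). Not NE.
(Center, Right): Shop 1 gets 30, best alternative 19; Shop 2 gets 84, best alternative 66. No profitable deviation — NE.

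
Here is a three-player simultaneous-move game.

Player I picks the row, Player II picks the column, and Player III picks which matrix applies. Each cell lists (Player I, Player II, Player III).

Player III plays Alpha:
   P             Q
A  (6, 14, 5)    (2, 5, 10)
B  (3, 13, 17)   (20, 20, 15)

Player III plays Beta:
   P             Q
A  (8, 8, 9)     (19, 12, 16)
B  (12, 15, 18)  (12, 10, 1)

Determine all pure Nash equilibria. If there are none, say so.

Pure-strategy Nash equilibria: (A, Q, Beta), (B, P, Beta), (B, Q, Alpha)

For each strategy profile, look for a profitable unilateral deviation.
(A, P, Alpha): Player III can switch to Beta (5 → 9). Not NE.
(A, P, Beta): Player I can switch to B (8 → 12). Not NE.
(A, Q, Alpha): Player I can switch to B (2 → 20). Not NE.
(A, Q, Beta): Player I gets 19, best alternative 12; Player II gets 12, best alternative 8; Player III gets 16, best alternative 10. No profitable deviation — NE.
(B, P, Alpha): Player I can switch to A (3 → 6). Not NE.
(B, P, Beta): Player I gets 12, best alternative 8; Player II gets 15, best alternative 10; Player III gets 18, best alternative 17. No profitable deviation — NE.
(B, Q, Alpha): Player I gets 20, best alternative 2; Player II gets 20, best alternative 13; Player III gets 15, best alternative 1. No profitable deviation — NE.
(B, Q, Beta): Player I can switch to A (12 → 19). Not NE.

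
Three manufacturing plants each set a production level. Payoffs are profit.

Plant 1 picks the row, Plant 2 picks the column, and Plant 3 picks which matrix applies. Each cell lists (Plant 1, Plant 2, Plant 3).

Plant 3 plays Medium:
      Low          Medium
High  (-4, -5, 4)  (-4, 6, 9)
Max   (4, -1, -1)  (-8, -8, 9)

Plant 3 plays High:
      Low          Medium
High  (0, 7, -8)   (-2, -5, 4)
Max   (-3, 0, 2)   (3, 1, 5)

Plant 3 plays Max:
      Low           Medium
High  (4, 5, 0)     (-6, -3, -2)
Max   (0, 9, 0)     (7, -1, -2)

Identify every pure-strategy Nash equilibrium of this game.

Mark each player's best response to every combination of opponents' strategies; a profile where every player is best-responding is a pure Nash equilibrium.
Plant 1 against (Low, Medium): payoffs -4, 4 → best response Max.
Plant 1 against (Low, High): payoffs 0, -3 → best response High.
Plant 1 against (Low, Max): payoffs 4, 0 → best response High.
Plant 1 against (Medium, Medium): payoffs -4, -8 → best response High.
Plant 1 against (Medium, High): payoffs -2, 3 → best response Max.
Plant 1 against (Medium, Max): payoffs -6, 7 → best response Max.
Plant 2 against (High, Medium): payoffs -5, 6 → best response Medium.
Plant 2 against (High, High): payoffs 7, -5 → best response Low.
Plant 2 against (High, Max): payoffs 5, -3 → best response Low.
Plant 2 against (Max, Medium): payoffs -1, -8 → best response Low.
Plant 2 against (Max, High): payoffs 0, 1 → best response Medium.
Plant 2 against (Max, Max): payoffs 9, -1 → best response Low.
Plant 3 against (High, Low): payoffs 4, -8, 0 → best response Medium.
Plant 3 against (High, Medium): payoffs 9, 4, -2 → best response Medium.
Plant 3 against (Max, Low): payoffs -1, 2, 0 → best response High.
Plant 3 against (Max, Medium): payoffs 9, 5, -2 → best response Medium.
Mutual best responses: (High, Medium, Medium).

Pure NE: (High, Medium, Medium)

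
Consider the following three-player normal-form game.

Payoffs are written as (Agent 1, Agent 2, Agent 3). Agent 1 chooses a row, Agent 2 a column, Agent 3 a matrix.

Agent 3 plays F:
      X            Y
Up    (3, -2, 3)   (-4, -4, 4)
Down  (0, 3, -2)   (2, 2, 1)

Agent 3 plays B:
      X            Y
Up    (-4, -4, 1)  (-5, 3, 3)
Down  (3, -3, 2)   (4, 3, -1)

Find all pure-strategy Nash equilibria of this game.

Pure NE: (Up, X, F)

Agent 1 against (X, F): payoffs 3, 0 → best response Up.
Agent 1 against (X, B): payoffs -4, 3 → best response Down.
Agent 1 against (Y, F): payoffs -4, 2 → best response Down.
Agent 1 against (Y, B): payoffs -5, 4 → best response Down.
Agent 2 against (Up, F): payoffs -2, -4 → best response X.
Agent 2 against (Up, B): payoffs -4, 3 → best response Y.
Agent 2 against (Down, F): payoffs 3, 2 → best response X.
Agent 2 against (Down, B): payoffs -3, 3 → best response Y.
Agent 3 against (Up, X): payoffs 3, 1 → best response F.
Agent 3 against (Up, Y): payoffs 4, 3 → best response F.
Agent 3 against (Down, X): payoffs -2, 2 → best response B.
Agent 3 against (Down, Y): payoffs 1, -1 → best response F.
Mutual best responses: (Up, X, F).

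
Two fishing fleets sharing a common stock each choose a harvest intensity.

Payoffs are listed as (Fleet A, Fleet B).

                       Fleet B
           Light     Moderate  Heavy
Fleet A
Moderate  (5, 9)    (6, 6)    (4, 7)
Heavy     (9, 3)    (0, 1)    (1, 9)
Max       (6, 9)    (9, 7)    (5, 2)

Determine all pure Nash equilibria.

There is no pure-strategy Nash equilibrium.

Fleet A against Light: payoffs 5, 9, 6 → best response Heavy.
Fleet A against Moderate: payoffs 6, 0, 9 → best response Max.
Fleet A against Heavy: payoffs 4, 1, 5 → best response Max.
Fleet B against Moderate: payoffs 9, 6, 7 → best response Light.
Fleet B against Heavy: payoffs 3, 1, 9 → best response Heavy.
Fleet B against Max: payoffs 9, 7, 2 → best response Light.
No profile is a mutual best response for all players.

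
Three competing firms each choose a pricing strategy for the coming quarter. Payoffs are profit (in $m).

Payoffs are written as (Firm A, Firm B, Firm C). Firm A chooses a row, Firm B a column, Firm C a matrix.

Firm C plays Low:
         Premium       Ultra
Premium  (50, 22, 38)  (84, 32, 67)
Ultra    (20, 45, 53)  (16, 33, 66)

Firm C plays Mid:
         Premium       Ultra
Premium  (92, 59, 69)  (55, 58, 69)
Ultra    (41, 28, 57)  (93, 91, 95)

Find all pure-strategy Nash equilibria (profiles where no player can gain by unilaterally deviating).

Pure-strategy Nash equilibria: (Premium, Premium, Mid); (Ultra, Ultra, Mid)

For each strategy profile, look for a profitable unilateral deviation.
(Premium, Premium, Low): Firm B can switch to Ultra (22 → 32). Not NE.
(Premium, Premium, Mid): Firm A gets 92, best alternative 41; Firm B gets 59, best alternative 58; Firm C gets 69, best alternative 38. No profitable deviation — NE.
(Premium, Ultra, Low): Firm C can switch to Mid (67 → 69). Not NE.
(Premium, Ultra, Mid): Firm A can switch to Ultra (55 → 93). Not NE.
(Ultra, Premium, Low): Firm A can switch to Premium (20 → 50). Not NE.
(Ultra, Premium, Mid): Firm A can switch to Premium (41 → 92). Not NE.
(Ultra, Ultra, Low): Firm A can switch to Premium (16 → 84). Not NE.
(Ultra, Ultra, Mid): Firm A gets 93, best alternative 55; Firm B gets 91, best alternative 28; Firm C gets 95, best alternative 66. No profitable deviation — NE.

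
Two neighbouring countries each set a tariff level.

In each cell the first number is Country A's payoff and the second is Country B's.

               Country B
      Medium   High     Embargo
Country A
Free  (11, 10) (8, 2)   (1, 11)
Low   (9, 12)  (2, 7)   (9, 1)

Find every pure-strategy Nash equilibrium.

Mark each player's best response to every combination of opponents' strategies; a profile where every player is best-responding is a pure Nash equilibrium.
Country A against Medium: payoffs 11, 9 → best response Free.
Country A against High: payoffs 8, 2 → best response Free.
Country A against Embargo: payoffs 1, 9 → best response Low.
Country B against Free: payoffs 10, 2, 11 → best response Embargo.
Country B against Low: payoffs 12, 7, 1 → best response Medium.
No profile is a mutual best response for all players.

There is no pure-strategy Nash equilibrium.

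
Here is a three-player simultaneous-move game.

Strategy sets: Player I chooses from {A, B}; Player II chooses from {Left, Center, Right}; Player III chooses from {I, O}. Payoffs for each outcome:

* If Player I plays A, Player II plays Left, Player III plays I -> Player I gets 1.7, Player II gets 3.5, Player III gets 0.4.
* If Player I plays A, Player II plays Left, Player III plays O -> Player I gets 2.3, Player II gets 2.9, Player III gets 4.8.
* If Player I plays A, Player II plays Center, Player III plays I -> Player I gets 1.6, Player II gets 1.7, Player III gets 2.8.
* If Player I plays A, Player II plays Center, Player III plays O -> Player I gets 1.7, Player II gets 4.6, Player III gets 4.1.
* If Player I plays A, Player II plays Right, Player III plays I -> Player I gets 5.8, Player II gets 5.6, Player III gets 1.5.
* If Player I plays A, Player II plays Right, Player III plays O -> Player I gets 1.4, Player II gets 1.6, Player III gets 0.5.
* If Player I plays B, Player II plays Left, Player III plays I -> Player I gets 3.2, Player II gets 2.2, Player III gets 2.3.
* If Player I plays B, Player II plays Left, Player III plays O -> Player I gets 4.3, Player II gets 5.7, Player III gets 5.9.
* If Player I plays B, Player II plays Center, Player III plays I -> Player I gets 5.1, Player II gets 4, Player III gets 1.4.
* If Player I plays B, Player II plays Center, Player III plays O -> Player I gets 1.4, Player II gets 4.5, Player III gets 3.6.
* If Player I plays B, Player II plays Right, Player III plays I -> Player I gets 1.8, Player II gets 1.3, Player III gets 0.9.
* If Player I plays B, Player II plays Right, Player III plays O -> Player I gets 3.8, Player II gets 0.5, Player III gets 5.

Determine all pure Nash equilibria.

(A, Center, O); (A, Right, I); (B, Left, O)

(A, Left, I): Player I can switch to B (1.7 → 3.2). Not NE.
(A, Left, O): Player I can switch to B (2.3 → 4.3). Not NE.
(A, Center, I): Player I can switch to B (1.6 → 5.1). Not NE.
(A, Center, O): Player I gets 1.7, best alternative 1.4; Player II gets 4.6, best alternative 2.9; Player III gets 4.1, best alternative 2.8. No profitable deviation — NE.
(A, Right, I): Player I gets 5.8, best alternative 1.8; Player II gets 5.6, best alternative 3.5; Player III gets 1.5, best alternative 0.5. No profitable deviation — NE.
(A, Right, O): Player I can switch to B (1.4 → 3.8). Not NE.
(B, Left, I): Player II can switch to Center (2.2 → 4). Not NE.
(B, Left, O): Player I gets 4.3, best alternative 2.3; Player II gets 5.7, best alternative 4.5; Player III gets 5.9, best alternative 2.3. No profitable deviation — NE.
(B, Center, I): Player III can switch to O (1.4 → 3.6). Not NE.
(B, Center, O): Player I can switch to A (1.4 → 1.7). Not NE.
(B, Right, I): Player I can switch to A (1.8 → 5.8). Not NE.
(B, Right, O): Player II can switch to Left (0.5 → 5.7). Not NE.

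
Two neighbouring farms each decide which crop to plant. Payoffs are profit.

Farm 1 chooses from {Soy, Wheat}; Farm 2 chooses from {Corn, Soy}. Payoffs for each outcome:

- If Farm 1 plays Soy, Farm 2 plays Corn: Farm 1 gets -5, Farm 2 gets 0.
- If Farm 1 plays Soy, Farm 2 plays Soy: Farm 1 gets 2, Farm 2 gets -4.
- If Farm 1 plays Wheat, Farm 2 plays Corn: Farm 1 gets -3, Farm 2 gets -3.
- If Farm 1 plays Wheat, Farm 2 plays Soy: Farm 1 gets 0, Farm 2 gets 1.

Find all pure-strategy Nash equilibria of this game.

Mark each player's best response to every combination of opponents' strategies; a profile where every player is best-responding is a pure Nash equilibrium.
Farm 1 against Corn: payoffs -5, -3 → best response Wheat.
Farm 1 against Soy: payoffs 2, 0 → best response Soy.
Farm 2 against Soy: payoffs 0, -4 → best response Corn.
Farm 2 against Wheat: payoffs -3, 1 → best response Soy.
No profile is a mutual best response for all players.

No pure-strategy Nash equilibrium.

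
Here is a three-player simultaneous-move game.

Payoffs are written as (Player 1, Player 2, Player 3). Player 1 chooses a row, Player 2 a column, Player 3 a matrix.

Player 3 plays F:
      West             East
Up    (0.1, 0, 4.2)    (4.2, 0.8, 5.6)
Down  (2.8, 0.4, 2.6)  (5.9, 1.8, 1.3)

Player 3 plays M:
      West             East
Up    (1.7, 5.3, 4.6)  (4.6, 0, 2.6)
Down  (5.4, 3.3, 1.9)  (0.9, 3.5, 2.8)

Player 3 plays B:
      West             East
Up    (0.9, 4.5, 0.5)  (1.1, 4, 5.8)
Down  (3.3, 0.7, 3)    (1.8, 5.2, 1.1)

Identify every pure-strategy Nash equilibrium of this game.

No pure-strategy Nash equilibrium.

For each strategy profile, look for a profitable unilateral deviation.
(Up, West, F): Player 1 can switch to Down (0.1 → 2.8). Not NE.
(Up, West, M): Player 1 can switch to Down (1.7 → 5.4). Not NE.
(Up, West, B): Player 1 can switch to Down (0.9 → 3.3). Not NE.
(Up, East, F): Player 1 can switch to Down (4.2 → 5.9). Not NE.
(Up, East, M): Player 2 can switch to West (0 → 5.3). Not NE.
(Up, East, B): Player 1 can switch to Down (1.1 → 1.8). Not NE.
(Down, West, F): Player 2 can switch to East (0.4 → 1.8). Not NE.
(Down, West, M): Player 2 can switch to East (3.3 → 3.5). Not NE.
(The remaining 4 profiles each have a profitable deviation by the same check.)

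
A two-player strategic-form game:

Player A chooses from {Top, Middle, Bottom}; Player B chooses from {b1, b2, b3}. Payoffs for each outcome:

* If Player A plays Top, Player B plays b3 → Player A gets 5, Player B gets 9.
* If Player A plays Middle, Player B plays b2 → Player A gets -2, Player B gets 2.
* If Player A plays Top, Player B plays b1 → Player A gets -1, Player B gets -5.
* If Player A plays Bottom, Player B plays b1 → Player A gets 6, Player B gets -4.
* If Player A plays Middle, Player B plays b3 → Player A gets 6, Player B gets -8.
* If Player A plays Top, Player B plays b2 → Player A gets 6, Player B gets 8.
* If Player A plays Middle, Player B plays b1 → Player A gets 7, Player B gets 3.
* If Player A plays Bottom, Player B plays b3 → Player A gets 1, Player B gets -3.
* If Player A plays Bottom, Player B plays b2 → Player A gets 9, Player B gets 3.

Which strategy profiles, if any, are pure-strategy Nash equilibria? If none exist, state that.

(Top, b1): Player A can switch to Middle (-1 → 7). Not NE.
(Top, b2): Player A can switch to Bottom (6 → 9). Not NE.
(Top, b3): Player A can switch to Middle (5 → 6). Not NE.
(Middle, b1): Player A gets 7, best alternative 6; Player B gets 3, best alternative 2. No profitable deviation — NE.
(Middle, b2): Player A can switch to Top (-2 → 6). Not NE.
(Middle, b3): Player B can switch to b1 (-8 → 3). Not NE.
(Bottom, b1): Player A can switch to Middle (6 → 7). Not NE.
(Bottom, b2): Player A gets 9, best alternative 6; Player B gets 3, best alternative -3. No profitable deviation — NE.
(Bottom, b3): Player A can switch to Top (1 → 5). Not NE.

(Middle, b1), (Bottom, b2)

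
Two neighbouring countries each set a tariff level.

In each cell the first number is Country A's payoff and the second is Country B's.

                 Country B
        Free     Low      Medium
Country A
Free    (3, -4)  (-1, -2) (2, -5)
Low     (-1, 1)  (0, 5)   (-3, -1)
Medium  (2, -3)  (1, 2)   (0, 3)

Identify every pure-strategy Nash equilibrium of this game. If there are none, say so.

Mark each player's best response to every combination of opponents' strategies; a profile where every player is best-responding is a pure Nash equilibrium.
Country A against Free: payoffs 3, -1, 2 → best response Free.
Country A against Low: payoffs -1, 0, 1 → best response Medium.
Country A against Medium: payoffs 2, -3, 0 → best response Free.
Country B against Free: payoffs -4, -2, -5 → best response Low.
Country B against Low: payoffs 1, 5, -1 → best response Low.
Country B against Medium: payoffs -3, 2, 3 → best response Medium.
No profile is a mutual best response for all players.

none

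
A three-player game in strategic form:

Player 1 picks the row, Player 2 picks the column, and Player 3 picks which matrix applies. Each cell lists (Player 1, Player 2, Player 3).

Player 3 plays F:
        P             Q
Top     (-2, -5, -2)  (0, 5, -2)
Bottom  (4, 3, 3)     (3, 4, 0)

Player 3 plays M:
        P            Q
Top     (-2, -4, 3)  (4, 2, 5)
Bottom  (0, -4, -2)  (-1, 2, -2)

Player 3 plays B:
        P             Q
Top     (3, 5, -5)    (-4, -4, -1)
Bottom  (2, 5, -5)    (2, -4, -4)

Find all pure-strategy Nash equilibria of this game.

The pure Nash equilibria are (Top, Q, M), (Bottom, Q, F).

(Top, P, F): Player 1 can switch to Bottom (-2 → 4). Not NE.
(Top, P, M): Player 1 can switch to Bottom (-2 → 0). Not NE.
(Top, P, B): Player 3 can switch to F (-5 → -2). Not NE.
(Top, Q, F): Player 1 can switch to Bottom (0 → 3). Not NE.
(Top, Q, M): Player 1 gets 4, best alternative -1; Player 2 gets 2, best alternative -4; Player 3 gets 5, best alternative -1. No profitable deviation — NE.
(Top, Q, B): Player 1 can switch to Bottom (-4 → 2). Not NE.
(Bottom, P, F): Player 2 can switch to Q (3 → 4). Not NE.
(Bottom, P, M): Player 2 can switch to Q (-4 → 2). Not NE.
(Bottom, P, B): Player 1 can switch to Top (2 → 3). Not NE.
(Bottom, Q, F): Player 1 gets 3, best alternative 0; Player 2 gets 4, best alternative 3; Player 3 gets 0, best alternative -2. No profitable deviation — NE.
(The remaining 2 profiles each have a profitable deviation by the same check.)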